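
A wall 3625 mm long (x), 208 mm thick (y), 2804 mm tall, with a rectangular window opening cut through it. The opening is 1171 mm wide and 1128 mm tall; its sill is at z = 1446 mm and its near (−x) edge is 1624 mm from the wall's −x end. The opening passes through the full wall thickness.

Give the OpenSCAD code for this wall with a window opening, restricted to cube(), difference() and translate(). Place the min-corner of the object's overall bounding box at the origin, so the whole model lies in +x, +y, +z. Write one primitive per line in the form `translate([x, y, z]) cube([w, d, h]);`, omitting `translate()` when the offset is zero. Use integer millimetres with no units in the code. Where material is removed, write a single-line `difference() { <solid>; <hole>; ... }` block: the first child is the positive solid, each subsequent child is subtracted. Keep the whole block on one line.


difference() { cube([3625, 208, 2804]); translate([1624, 0, 1446]) cube([1171, 208, 1128]); }


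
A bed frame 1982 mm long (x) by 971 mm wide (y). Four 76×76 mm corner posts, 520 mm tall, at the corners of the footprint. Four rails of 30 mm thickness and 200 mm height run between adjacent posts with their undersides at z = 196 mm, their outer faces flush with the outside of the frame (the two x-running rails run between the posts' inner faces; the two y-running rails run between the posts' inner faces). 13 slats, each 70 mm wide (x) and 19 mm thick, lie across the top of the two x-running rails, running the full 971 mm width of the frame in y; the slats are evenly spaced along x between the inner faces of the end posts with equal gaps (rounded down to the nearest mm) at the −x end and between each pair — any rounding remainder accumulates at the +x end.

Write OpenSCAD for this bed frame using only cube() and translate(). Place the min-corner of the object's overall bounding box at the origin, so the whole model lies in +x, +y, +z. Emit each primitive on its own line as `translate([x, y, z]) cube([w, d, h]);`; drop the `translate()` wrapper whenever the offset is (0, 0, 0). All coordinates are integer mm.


cube([76, 76, 520]);
translate([0, 895, 0]) cube([76, 76, 520]);
translate([1906, 0, 0]) cube([76, 76, 520]);
translate([1906, 895, 0]) cube([76, 76, 520]);
translate([76, 0, 196]) cube([1830, 30, 200]);
translate([76, 941, 196]) cube([1830, 30, 200]);
translate([0, 76, 196]) cube([30, 819, 200]);
translate([1952, 76, 196]) cube([30, 819, 200]);
translate([141, 0, 396]) cube([70, 971, 19]);
translate([276, 0, 396]) cube([70, 971, 19]);
translate([411, 0, 396]) cube([70, 971, 19]);
translate([546, 0, 396]) cube([70, 971, 19]);
translate([681, 0, 396]) cube([70, 971, 19]);
translate([816, 0, 396]) cube([70, 971, 19]);
translate([951, 0, 396]) cube([70, 971, 19]);
translate([1086, 0, 396]) cube([70, 971, 19]);
translate([1221, 0, 396]) cube([70, 971, 19]);
translate([1356, 0, 396]) cube([70, 971, 19]);
translate([1491, 0, 396]) cube([70, 971, 19]);
translate([1626, 0, 396]) cube([70, 971, 19]);
translate([1761, 0, 396]) cube([70, 971, 19]);


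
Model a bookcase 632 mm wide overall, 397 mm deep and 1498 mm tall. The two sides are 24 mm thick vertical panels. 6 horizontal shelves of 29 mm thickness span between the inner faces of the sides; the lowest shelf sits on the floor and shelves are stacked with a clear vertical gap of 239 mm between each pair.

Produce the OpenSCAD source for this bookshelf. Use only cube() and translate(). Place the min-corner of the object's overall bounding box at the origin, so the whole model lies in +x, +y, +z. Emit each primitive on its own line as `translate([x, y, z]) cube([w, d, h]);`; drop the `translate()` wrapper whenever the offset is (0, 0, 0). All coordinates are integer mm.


cube([24, 397, 1498]);
translate([608, 0, 0]) cube([24, 397, 1498]);
translate([24, 0, 0]) cube([584, 397, 29]);
translate([24, 0, 268]) cube([584, 397, 29]);
translate([24, 0, 536]) cube([584, 397, 29]);
translate([24, 0, 804]) cube([584, 397, 29]);
translate([24, 0, 1072]) cube([584, 397, 29]);
translate([24, 0, 1340]) cube([584, 397, 29]);


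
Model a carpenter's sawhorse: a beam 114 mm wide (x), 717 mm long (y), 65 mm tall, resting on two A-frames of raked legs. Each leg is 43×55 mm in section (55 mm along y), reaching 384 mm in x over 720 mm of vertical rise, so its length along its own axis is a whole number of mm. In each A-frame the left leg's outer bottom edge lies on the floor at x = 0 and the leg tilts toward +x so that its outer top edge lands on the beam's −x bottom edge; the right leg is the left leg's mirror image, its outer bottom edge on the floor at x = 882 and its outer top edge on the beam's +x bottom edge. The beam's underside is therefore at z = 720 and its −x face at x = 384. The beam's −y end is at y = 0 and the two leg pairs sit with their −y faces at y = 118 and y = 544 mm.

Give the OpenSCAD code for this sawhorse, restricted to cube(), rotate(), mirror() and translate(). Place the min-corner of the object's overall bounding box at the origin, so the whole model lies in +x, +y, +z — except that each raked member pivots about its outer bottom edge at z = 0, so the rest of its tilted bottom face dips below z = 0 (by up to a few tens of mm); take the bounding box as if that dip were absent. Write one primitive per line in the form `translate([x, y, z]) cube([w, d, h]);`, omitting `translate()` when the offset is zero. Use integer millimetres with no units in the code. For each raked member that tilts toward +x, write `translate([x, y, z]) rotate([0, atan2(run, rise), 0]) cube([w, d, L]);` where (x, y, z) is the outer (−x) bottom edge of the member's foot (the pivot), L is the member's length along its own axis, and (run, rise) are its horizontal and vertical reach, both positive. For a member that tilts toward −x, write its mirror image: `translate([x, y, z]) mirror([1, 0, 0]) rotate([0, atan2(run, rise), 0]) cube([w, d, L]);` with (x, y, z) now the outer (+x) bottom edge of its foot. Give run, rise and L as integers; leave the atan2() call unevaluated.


translate([384, 0, 720]) cube([114, 717, 65]);
translate([0, 118, 0]) rotate([0, atan2(384, 720), 0]) cube([43, 55, 816]);
translate([882, 118, 0]) mirror([1, 0, 0]) rotate([0, atan2(384, 720), 0]) cube([43, 55, 816]);
translate([0, 544, 0]) rotate([0, atan2(384, 720), 0]) cube([43, 55, 816]);
translate([882, 544, 0]) mirror([1, 0, 0]) rotate([0, atan2(384, 720), 0]) cube([43, 55, 816]);


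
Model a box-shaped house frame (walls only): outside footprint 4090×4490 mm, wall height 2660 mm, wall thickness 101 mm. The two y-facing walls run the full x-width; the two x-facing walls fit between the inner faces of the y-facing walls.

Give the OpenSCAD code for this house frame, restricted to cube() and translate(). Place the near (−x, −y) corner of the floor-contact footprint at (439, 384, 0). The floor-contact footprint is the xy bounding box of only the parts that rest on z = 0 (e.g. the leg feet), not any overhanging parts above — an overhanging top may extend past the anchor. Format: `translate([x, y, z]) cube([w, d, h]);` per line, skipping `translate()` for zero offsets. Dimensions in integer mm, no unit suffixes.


translate([439, 384, 0]) cube([4090, 101, 2660]);
translate([439, 4773, 0]) cube([4090, 101, 2660]);
translate([439, 485, 0]) cube([101, 4288, 2660]);
translate([4428, 485, 0]) cube([101, 4288, 2660]);


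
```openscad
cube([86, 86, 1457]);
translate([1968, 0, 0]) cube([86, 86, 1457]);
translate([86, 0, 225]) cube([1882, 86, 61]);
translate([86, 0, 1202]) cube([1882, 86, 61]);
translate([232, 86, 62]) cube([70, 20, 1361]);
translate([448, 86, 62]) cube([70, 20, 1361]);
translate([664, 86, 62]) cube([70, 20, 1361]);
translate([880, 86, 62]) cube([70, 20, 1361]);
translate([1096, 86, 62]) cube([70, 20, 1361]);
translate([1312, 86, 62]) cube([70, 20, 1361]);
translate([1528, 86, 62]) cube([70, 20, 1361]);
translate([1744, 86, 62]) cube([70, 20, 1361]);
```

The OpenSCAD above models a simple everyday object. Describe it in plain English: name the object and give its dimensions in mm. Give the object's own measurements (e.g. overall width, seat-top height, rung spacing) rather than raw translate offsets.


A fence section. Two 86×86 mm posts, 1457 mm tall, stand on the floor with a clear span of 1882 mm between their inner faces. Two horizontal rails of 86×61 mm section span the gap between the posts with their undersides at z = 225 mm and z = 1202 mm, flush with the posts' −y face. 8 pickets, each 70 mm wide, 20 mm thick and 1361 mm tall, are fixed to the +y face of the rails with their bottoms at z = 62 mm, spaced across the span with a 146 mm gap after the −x post and between neighbouring pickets, with 154 mm left before the +x post.


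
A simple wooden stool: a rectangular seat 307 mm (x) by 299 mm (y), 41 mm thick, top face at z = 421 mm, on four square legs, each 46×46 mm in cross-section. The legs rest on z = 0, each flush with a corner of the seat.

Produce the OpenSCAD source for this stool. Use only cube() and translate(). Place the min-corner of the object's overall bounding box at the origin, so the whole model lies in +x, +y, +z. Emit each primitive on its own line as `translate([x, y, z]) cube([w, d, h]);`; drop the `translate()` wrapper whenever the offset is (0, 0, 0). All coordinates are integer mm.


translate([0, 0, 380]) cube([307, 299, 41]);
cube([46, 46, 380]);
translate([261, 0, 0]) cube([46, 46, 380]);
translate([0, 253, 0]) cube([46, 46, 380]);
translate([261, 253, 0]) cube([46, 46, 380]);


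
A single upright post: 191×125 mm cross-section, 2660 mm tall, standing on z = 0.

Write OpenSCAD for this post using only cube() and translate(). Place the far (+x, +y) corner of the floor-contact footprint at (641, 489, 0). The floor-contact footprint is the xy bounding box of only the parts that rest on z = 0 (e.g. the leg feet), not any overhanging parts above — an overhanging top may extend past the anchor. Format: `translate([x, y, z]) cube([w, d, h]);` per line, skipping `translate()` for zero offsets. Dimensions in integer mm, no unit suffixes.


translate([450, 364, 0]) cube([191, 125, 2660]);


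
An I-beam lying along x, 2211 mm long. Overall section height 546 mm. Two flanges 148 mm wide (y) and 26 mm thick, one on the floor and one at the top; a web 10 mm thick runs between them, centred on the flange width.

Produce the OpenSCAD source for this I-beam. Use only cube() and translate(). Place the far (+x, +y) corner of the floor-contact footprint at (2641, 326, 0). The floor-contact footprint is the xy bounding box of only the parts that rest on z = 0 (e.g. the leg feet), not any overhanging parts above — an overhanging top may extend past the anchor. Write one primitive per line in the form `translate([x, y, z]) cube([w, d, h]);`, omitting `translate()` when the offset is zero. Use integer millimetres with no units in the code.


translate([430, 178, 0]) cube([2211, 148, 26]);
translate([430, 247, 26]) cube([2211, 10, 494]);
translate([430, 178, 520]) cube([2211, 148, 26]);


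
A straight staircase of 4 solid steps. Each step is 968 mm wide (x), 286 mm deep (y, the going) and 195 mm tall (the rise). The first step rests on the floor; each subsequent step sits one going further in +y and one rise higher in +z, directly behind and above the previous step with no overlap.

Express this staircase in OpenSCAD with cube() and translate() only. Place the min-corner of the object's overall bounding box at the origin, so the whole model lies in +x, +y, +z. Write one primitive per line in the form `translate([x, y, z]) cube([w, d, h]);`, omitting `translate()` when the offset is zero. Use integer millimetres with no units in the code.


cube([968, 286, 195]);
translate([0, 286, 195]) cube([968, 286, 195]);
translate([0, 572, 390]) cube([968, 286, 195]);
translate([0, 858, 585]) cube([968, 286, 195]);


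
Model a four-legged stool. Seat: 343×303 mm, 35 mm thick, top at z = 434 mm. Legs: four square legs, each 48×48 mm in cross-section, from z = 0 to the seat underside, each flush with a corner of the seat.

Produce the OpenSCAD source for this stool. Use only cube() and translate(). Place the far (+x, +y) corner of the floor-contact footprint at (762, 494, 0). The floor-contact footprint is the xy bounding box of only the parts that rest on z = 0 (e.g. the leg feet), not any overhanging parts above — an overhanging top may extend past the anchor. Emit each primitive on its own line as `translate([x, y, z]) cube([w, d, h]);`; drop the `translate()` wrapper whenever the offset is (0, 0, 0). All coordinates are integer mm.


translate([419, 191, 399]) cube([343, 303, 35]);
translate([419, 191, 0]) cube([48, 48, 399]);
translate([714, 191, 0]) cube([48, 48, 399]);
translate([419, 446, 0]) cube([48, 48, 399]);
translate([714, 446, 0]) cube([48, 48, 399]);


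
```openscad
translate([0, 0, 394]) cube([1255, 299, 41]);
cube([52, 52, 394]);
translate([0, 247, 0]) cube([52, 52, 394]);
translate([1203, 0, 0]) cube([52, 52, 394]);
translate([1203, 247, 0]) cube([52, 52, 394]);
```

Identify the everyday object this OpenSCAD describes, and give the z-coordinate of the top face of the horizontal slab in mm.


A bench. The seat-top height is 435 mm.

A long slab on four corner posts — a bench. The slab sits at z = 394 with thickness 41, so the top is 394 + 41 = 435 mm.


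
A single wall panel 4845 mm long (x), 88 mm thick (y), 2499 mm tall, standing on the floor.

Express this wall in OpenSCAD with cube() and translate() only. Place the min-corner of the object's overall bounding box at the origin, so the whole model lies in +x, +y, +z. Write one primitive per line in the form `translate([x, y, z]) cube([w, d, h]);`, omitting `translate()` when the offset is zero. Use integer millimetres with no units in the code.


cube([4845, 88, 2499]);


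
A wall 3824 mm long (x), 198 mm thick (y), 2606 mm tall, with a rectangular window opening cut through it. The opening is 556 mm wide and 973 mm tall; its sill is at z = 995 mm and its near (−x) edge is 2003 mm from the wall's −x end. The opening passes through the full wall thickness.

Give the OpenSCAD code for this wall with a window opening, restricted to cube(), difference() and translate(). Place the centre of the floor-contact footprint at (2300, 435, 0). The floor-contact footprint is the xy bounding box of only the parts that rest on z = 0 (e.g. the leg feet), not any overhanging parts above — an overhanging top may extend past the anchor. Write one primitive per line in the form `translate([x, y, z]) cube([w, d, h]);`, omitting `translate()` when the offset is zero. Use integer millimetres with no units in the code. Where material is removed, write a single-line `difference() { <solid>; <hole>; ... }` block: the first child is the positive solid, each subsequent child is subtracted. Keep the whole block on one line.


difference() { translate([388, 336, 0]) cube([3824, 198, 2606]); translate([2391, 336, 995]) cube([556, 198, 973]); }


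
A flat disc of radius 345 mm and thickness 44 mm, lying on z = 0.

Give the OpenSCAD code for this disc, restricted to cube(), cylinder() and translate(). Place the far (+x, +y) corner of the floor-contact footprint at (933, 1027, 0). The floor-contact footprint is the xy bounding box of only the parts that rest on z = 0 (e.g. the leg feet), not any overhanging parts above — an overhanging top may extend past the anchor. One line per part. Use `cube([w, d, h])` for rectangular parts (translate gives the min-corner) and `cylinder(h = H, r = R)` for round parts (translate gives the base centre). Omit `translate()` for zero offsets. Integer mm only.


translate([588, 682, 0]) cylinder(h = 44, r = 345);


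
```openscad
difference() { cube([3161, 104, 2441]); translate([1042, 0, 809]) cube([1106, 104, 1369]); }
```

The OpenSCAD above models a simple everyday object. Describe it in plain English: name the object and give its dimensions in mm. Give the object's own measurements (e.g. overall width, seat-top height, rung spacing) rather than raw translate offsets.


A wall 3161 mm long (x), 104 mm thick (y), 2441 mm tall, with a rectangular window opening cut through it. The opening is 1106 mm wide and 1369 mm tall; its sill is at z = 809 mm and its near (−x) edge is 1042 mm from the wall's −x end. The opening passes through the full wall thickness.


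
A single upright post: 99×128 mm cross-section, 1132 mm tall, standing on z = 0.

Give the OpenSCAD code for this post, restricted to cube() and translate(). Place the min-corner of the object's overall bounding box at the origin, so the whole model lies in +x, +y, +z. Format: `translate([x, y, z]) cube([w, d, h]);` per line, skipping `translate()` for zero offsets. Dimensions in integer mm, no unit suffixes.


cube([99, 128, 1132]);


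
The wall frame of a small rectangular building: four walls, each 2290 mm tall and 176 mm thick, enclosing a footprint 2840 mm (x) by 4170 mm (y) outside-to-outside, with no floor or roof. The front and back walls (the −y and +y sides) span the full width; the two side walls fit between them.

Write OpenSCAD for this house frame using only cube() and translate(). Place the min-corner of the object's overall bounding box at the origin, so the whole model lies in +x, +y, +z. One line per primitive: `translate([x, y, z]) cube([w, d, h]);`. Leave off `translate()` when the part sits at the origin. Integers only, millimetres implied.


cube([2840, 176, 2290]);
translate([0, 3994, 0]) cube([2840, 176, 2290]);
translate([0, 176, 0]) cube([176, 3818, 2290]);
translate([2664, 176, 0]) cube([176, 3818, 2290]);


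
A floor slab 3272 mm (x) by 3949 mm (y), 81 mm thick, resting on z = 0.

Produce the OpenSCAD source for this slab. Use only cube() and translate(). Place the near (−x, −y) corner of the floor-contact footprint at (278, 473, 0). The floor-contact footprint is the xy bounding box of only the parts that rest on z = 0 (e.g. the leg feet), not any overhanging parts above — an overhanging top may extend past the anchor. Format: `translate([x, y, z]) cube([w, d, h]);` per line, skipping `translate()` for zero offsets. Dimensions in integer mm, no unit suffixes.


translate([278, 473, 0]) cube([3272, 3949, 81]);


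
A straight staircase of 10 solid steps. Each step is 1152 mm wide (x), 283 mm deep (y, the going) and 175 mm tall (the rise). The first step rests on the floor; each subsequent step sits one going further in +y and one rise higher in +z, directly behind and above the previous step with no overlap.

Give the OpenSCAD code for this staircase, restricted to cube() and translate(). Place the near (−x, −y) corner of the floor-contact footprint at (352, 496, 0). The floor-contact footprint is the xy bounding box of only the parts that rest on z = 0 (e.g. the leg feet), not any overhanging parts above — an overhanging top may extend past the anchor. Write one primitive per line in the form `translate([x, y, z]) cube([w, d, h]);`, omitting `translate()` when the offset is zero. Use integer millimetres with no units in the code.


translate([352, 496, 0]) cube([1152, 283, 175]);
translate([352, 779, 175]) cube([1152, 283, 175]);
translate([352, 1062, 350]) cube([1152, 283, 175]);
translate([352, 1345, 525]) cube([1152, 283, 175]);
translate([352, 1628, 700]) cube([1152, 283, 175]);
translate([352, 1911, 875]) cube([1152, 283, 175]);
translate([352, 2194, 1050]) cube([1152, 283, 175]);
translate([352, 2477, 1225]) cube([1152, 283, 175]);
translate([352, 2760, 1400]) cube([1152, 283, 175]);
translate([352, 3043, 1575]) cube([1152, 283, 175]);


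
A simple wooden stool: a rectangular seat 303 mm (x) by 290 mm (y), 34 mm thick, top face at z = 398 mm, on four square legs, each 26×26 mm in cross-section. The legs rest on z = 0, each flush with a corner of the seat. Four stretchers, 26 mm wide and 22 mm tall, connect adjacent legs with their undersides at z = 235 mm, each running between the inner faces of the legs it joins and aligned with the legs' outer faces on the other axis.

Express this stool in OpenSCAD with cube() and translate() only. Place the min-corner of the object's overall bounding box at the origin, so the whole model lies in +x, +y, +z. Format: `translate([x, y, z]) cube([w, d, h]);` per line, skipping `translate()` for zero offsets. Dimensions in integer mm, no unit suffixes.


translate([0, 0, 364]) cube([303, 290, 34]);
cube([26, 26, 364]);
translate([277, 0, 0]) cube([26, 26, 364]);
translate([0, 264, 0]) cube([26, 26, 364]);
translate([277, 264, 0]) cube([26, 26, 364]);
translate([26, 0, 235]) cube([251, 26, 22]);
translate([26, 264, 235]) cube([251, 26, 22]);
translate([0, 26, 235]) cube([26, 238, 22]);
translate([277, 26, 235]) cube([26, 238, 22]);


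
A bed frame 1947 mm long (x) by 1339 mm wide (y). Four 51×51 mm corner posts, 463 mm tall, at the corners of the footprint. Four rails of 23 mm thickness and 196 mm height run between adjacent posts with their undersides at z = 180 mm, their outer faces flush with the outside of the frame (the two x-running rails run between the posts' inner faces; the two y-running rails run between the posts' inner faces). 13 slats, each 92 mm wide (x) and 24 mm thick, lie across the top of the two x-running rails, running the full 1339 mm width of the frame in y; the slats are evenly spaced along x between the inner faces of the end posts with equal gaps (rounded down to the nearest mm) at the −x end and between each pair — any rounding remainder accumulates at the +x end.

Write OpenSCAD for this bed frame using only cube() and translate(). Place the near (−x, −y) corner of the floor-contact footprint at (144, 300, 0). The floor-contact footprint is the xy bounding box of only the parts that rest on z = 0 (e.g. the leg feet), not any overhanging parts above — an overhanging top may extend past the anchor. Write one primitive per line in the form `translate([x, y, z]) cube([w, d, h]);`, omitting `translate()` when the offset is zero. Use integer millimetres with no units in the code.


translate([144, 300, 0]) cube([51, 51, 463]);
translate([144, 1588, 0]) cube([51, 51, 463]);
translate([2040, 300, 0]) cube([51, 51, 463]);
translate([2040, 1588, 0]) cube([51, 51, 463]);
translate([195, 300, 180]) cube([1845, 23, 196]);
translate([195, 1616, 180]) cube([1845, 23, 196]);
translate([144, 351, 180]) cube([23, 1237, 196]);
translate([2068, 351, 180]) cube([23, 1237, 196]);
translate([241, 300, 376]) cube([92, 1339, 24]);
translate([379, 300, 376]) cube([92, 1339, 24]);
translate([517, 300, 376]) cube([92, 1339, 24]);
translate([655, 300, 376]) cube([92, 1339, 24]);
translate([793, 300, 376]) cube([92, 1339, 24]);
translate([931, 300, 376]) cube([92, 1339, 24]);
translate([1069, 300, 376]) cube([92, 1339, 24]);
translate([1207, 300, 376]) cube([92, 1339, 24]);
translate([1345, 300, 376]) cube([92, 1339, 24]);
translate([1483, 300, 376]) cube([92, 1339, 24]);
translate([1621, 300, 376]) cube([92, 1339, 24]);
translate([1759, 300, 376]) cube([92, 1339, 24]);
translate([1897, 300, 376]) cube([92, 1339, 24]);


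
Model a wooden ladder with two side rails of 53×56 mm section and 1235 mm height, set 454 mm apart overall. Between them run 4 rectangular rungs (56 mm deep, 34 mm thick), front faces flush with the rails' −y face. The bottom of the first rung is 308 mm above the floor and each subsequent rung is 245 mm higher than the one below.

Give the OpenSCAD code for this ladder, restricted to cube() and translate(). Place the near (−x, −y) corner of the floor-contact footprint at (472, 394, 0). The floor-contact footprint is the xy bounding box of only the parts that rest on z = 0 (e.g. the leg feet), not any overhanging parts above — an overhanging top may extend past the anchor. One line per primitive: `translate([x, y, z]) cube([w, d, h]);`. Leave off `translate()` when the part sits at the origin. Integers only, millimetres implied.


translate([472, 394, 0]) cube([53, 56, 1235]);
translate([873, 394, 0]) cube([53, 56, 1235]);
translate([525, 394, 308]) cube([348, 56, 34]);
translate([525, 394, 553]) cube([348, 56, 34]);
translate([525, 394, 798]) cube([348, 56, 34]);
translate([525, 394, 1043]) cube([348, 56, 34]);


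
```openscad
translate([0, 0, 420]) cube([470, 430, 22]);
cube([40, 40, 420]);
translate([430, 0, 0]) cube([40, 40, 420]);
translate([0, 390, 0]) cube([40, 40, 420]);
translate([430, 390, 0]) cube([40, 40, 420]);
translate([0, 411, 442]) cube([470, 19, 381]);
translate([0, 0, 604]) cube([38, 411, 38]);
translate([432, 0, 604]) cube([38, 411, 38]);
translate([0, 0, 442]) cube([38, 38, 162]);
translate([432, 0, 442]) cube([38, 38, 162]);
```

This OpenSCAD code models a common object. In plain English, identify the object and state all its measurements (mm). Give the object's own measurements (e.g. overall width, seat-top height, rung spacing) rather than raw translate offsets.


A chair. The seat is a 470×430×22 mm slab with its top at z = 442 mm, on four 40×40 mm corner legs (flush with the seat edges, standing on z = 0). A flat backrest 19 mm thick, 381 mm tall, spans the full seat width and rises from the seat top along its +y edge, rear face flush with the rear of the seat. Two armrests of 38×38 mm section run along each side from the seat's front edge to the front of the backrest, top faces 200 mm above the seat top and outer faces flush with the seat's x-edges; a 38×38 mm post under the front of each armrest stands on the seat at the front corner.


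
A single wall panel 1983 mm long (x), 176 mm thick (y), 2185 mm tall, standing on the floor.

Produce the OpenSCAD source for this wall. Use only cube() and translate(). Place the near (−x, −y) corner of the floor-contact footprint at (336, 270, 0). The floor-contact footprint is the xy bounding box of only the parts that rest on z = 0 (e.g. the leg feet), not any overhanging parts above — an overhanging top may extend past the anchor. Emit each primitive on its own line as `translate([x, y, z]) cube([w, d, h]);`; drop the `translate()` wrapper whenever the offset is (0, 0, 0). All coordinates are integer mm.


translate([336, 270, 0]) cube([1983, 176, 2185]);


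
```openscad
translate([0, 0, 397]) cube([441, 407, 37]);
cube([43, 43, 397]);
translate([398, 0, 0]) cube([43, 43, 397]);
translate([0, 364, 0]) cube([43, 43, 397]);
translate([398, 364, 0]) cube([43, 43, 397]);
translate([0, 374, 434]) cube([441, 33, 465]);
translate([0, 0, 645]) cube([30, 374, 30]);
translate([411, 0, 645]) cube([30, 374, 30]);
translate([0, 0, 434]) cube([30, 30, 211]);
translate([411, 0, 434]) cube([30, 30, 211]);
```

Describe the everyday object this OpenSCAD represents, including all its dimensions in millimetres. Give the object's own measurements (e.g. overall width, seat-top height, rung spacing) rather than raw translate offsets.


A chair. The seat is a 441×407×37 mm slab with its top at z = 434 mm, on four 43×43 mm corner legs (flush with the seat edges, standing on z = 0). A flat backrest 33 mm thick, 465 mm tall, spans the full seat width and rises from the seat top along its +y edge, rear face flush with the rear of the seat. Two armrests of 30×30 mm section run along each side from the seat's front edge to the front of the backrest, top faces 241 mm above the seat top and outer faces flush with the seat's x-edges; a 30×30 mm post under the front of each armrest stands on the seat at the front corner.


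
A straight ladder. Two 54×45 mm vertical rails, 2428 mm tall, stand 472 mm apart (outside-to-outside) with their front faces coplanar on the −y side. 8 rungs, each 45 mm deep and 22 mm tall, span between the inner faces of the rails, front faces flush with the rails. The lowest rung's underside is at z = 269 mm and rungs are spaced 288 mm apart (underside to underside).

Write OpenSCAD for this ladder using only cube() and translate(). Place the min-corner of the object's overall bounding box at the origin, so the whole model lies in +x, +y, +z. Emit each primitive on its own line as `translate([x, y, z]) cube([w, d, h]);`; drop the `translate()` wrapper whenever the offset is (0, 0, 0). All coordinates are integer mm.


// rung span = 472 - 2*54 = 364
// rung[k] z = 269 + k*288
cube([54, 45, 2428]);
translate([418, 0, 0]) cube([54, 45, 2428]);
translate([54, 0, 269]) cube([364, 45, 22]);
translate([54, 0, 557]) cube([364, 45, 22]);
translate([54, 0, 845]) cube([364, 45, 22]);
translate([54, 0, 1133]) cube([364, 45, 22]);
translate([54, 0, 1421]) cube([364, 45, 22]);
translate([54, 0, 1709]) cube([364, 45, 22]);
translate([54, 0, 1997]) cube([364, 45, 22]);
translate([54, 0, 2285]) cube([364, 45, 22]);


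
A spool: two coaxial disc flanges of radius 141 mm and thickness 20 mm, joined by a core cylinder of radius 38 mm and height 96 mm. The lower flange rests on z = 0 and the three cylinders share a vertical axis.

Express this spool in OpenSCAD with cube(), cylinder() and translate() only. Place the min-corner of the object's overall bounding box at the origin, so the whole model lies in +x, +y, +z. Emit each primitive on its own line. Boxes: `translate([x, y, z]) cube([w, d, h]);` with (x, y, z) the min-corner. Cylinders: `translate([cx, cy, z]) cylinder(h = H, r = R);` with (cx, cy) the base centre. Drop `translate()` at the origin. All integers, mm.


translate([141, 141, 0]) cylinder(h = 20, r = 141);
translate([141, 141, 20]) cylinder(h = 96, r = 38);
translate([141, 141, 116]) cylinder(h = 20, r = 141);


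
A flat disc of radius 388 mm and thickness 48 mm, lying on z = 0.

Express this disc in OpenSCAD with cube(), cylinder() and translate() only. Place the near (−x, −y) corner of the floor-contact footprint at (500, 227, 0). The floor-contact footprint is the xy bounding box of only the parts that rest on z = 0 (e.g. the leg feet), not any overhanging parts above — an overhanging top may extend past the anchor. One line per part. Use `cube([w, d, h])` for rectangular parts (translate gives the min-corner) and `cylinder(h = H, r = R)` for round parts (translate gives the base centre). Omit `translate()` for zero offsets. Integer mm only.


translate([888, 615, 0]) cylinder(h = 48, r = 388);


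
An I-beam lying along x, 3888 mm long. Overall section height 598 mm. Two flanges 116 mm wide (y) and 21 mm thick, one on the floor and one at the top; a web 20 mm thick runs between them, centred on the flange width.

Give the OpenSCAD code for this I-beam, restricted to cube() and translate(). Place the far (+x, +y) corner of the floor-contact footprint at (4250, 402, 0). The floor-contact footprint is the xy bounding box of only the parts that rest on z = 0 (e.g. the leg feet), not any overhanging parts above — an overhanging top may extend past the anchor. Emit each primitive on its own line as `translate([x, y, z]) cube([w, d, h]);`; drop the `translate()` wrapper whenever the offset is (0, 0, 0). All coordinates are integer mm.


translate([362, 286, 0]) cube([3888, 116, 21]);
translate([362, 334, 21]) cube([3888, 20, 556]);
translate([362, 286, 577]) cube([3888, 116, 21]);


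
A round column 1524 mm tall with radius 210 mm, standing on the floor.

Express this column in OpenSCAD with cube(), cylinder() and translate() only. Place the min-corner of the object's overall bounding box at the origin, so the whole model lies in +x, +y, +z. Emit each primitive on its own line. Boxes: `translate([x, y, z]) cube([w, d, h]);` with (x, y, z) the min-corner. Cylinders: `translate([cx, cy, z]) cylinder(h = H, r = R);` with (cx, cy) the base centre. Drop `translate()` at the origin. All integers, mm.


translate([210, 210, 0]) cylinder(h = 1524, r = 210);


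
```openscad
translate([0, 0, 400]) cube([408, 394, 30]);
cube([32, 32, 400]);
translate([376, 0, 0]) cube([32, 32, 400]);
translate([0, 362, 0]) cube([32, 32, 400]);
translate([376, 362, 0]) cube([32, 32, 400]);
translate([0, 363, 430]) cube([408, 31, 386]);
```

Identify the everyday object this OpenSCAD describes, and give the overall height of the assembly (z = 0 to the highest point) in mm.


A chair. The overall height is 816 mm.

A slab on four corner posts with a tall panel at the back — a chair. The seat slab sits at z = 400 with thickness 30, and the 386 mm backrest starts at the seat top, so the overall height is 400 + 30 + 386 = 816 mm.


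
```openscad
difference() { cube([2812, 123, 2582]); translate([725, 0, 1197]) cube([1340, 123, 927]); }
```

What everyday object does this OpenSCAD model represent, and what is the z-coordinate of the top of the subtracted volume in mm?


A wall with a window opening. The window head height is 2124 mm.

A wall with a rectangular opening subtracted — a window. Sill at z = 1197, opening 927 mm tall, so the head is at 1197 + 927 = 2124 mm.


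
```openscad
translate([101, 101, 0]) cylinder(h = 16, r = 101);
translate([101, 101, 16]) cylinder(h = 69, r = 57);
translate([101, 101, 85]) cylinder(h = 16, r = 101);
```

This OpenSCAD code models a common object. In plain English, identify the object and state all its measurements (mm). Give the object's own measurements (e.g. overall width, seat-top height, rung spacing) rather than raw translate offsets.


A spool: two coaxial disc flanges of radius 101 mm and thickness 16 mm, joined by a core cylinder of radius 57 mm and height 69 mm. The lower flange rests on z = 0 and the three cylinders share a vertical axis.


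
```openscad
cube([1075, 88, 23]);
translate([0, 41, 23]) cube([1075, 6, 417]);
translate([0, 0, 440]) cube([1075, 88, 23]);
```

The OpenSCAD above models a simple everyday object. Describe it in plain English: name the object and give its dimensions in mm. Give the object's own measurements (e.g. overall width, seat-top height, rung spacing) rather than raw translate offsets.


An I-beam lying along x, 1075 mm long. Overall section height 463 mm. Two flanges 88 mm wide (y) and 23 mm thick, one on the floor and one at the top; a web 6 mm thick runs between them, centred on the flange width.


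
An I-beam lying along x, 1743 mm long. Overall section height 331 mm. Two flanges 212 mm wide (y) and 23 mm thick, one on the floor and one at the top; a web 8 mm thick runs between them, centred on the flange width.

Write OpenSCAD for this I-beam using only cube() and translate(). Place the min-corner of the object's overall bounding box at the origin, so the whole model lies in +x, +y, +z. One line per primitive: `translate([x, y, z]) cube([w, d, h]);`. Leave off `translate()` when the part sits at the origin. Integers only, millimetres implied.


cube([1743, 212, 23]);
translate([0, 102, 23]) cube([1743, 8, 285]);
translate([0, 0, 308]) cube([1743, 212, 23]);


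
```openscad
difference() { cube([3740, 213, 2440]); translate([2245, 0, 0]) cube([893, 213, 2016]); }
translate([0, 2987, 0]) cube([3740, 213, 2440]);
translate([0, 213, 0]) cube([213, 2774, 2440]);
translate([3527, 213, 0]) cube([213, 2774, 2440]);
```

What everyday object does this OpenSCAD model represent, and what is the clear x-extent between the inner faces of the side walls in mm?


A single room. The interior width is 3314 mm.

Four walls enclosing a rectangle with a door in the front wall — a room. Outside width 3740 minus two 213 mm walls gives 3314 mm.


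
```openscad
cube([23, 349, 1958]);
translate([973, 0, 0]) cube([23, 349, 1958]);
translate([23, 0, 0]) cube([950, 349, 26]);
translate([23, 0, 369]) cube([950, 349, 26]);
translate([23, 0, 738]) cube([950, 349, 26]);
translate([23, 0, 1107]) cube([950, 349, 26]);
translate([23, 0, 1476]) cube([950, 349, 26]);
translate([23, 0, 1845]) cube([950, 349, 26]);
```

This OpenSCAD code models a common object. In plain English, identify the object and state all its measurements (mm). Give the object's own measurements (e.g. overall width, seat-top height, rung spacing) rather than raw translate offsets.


An open bookshelf. Two side panels, each 23 mm thick, 349 mm deep and 1958 mm tall, stand 996 mm apart (outside-to-outside). Between them sit 6 shelves, each 26 mm thick and 349 mm deep, spanning the full gap between the sides. The bottom shelf rests on the floor (its underside at z = 0) and the clear gap between one shelf's top and the next shelf's underside is 343 mm.


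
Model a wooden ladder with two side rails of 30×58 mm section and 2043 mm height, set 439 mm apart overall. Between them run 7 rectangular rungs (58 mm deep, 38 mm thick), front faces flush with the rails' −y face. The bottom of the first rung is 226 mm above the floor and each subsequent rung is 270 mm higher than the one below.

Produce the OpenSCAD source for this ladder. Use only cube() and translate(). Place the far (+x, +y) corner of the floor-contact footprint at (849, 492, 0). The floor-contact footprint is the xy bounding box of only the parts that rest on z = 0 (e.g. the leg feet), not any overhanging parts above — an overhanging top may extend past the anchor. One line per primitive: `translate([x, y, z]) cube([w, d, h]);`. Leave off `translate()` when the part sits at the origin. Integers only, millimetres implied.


// rung span = 439 - 2*30 = 379
// rung[k] z = 226 + k*270
translate([410, 434, 0]) cube([30, 58, 2043]);
translate([819, 434, 0]) cube([30, 58, 2043]);
translate([440, 434, 226]) cube([379, 58, 38]);
translate([440, 434, 496]) cube([379, 58, 38]);
translate([440, 434, 766]) cube([379, 58, 38]);
translate([440, 434, 1036]) cube([379, 58, 38]);
translate([440, 434, 1306]) cube([379, 58, 38]);
translate([440, 434, 1576]) cube([379, 58, 38]);
translate([440, 434, 1846]) cube([379, 58, 38]);


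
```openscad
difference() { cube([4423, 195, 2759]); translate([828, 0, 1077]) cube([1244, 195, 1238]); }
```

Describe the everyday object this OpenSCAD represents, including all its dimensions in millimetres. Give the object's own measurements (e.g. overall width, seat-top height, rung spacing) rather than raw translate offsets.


A wall 4423 mm long (x), 195 mm thick (y), 2759 mm tall, with a rectangular window opening cut through it. The opening is 1244 mm wide and 1238 mm tall; its sill is at z = 1077 mm and its near (−x) edge is 828 mm from the wall's −x end. The opening passes through the full wall thickness.


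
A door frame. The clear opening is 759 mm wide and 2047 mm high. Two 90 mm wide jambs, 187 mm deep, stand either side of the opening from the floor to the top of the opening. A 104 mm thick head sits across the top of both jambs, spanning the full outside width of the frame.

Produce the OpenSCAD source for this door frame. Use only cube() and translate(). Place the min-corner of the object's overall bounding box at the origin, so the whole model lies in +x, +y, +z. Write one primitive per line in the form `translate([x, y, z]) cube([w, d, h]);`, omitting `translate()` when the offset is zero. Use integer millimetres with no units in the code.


cube([90, 187, 2047]);
translate([849, 0, 0]) cube([90, 187, 2047]);
translate([0, 0, 2047]) cube([939, 187, 104]);


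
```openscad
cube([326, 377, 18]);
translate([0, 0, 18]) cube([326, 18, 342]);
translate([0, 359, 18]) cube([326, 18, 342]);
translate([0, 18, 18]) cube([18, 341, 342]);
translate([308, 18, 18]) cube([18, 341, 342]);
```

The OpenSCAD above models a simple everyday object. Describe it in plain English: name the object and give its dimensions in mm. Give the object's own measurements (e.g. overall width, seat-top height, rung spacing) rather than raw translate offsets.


An open-topped rectangular box: outside dimensions 326×377×360 mm, with a uniform wall and base thickness of 18 mm. The base is a full 326×377 slab on the floor; four walls sit on top of the base. The front and back walls (the −y and +y sides) span the full width; the two side walls fit between them.


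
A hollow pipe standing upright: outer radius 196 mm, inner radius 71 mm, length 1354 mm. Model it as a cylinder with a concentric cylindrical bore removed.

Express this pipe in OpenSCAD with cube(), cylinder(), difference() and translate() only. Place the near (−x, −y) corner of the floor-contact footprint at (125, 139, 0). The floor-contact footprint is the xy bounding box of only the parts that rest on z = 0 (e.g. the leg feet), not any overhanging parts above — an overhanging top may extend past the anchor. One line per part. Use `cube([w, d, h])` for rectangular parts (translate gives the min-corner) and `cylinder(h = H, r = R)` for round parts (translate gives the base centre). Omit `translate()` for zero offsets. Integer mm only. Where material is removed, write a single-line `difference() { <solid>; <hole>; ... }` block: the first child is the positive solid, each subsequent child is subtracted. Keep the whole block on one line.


difference() { translate([321, 335, 0]) cylinder(h = 1354, r = 196); translate([321, 335, 0]) cylinder(h = 1354, r = 71); }
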